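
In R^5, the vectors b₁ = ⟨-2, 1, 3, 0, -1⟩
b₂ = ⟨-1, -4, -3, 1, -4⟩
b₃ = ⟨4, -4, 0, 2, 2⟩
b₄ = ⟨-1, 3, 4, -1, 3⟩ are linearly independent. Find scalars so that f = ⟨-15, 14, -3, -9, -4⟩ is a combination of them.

f = -3b₁ + 2b₂ - 4b₃ + 3b₄

Since b₁, b₂, b₃, b₄ are independent, the coefficients expressing f are uniquely determined by a linear system.
Row-reducing the augmented matrix gives the unique coefficients (c₁, …, c₄) = (-3, 2, -4, 3).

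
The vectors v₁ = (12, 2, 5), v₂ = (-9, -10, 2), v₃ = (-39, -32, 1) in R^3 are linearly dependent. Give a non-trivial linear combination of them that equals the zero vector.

Write the vectors as columns of a matrix and find a nonzero vector in its null space.
A generator of the null space is (1, -3, 1).

v₁ - 3v₂ + v₃ = 0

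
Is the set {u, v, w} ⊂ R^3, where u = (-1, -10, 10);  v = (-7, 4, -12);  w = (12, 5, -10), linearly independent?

Place the vectors as rows of a 3×3 matrix and reduce to echelon form.
The reduction yields 3 nonzero rows, so the rank is 3.
Since rank = 3 (the number of vectors), the set is linearly independent.

linearly independent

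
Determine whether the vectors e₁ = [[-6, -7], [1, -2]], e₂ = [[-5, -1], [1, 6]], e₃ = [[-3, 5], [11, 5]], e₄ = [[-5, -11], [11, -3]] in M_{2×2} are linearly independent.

Write each element as a coordinate vector in ℝ⁴ using {E₁₁, E₁₂, E₂₁, E₂₂}.
Form the 4×4 matrix with these as columns; its determinant is -4276.
A nonzero determinant means the columns are linearly independent.

linearly independent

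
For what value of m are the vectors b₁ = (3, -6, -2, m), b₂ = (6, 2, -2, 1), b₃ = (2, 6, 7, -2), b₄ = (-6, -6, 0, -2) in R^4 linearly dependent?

The vectors are dependent exactly when the determinant of the matrix with rows b₁, b₂, b₃, b₄ vanishes.
Cofactor expansion gives det = -120*m - 370.
This vanishes exactly when m = -37/12.

m = -37/12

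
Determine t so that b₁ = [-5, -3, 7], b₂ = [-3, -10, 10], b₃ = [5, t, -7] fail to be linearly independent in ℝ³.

t = 3

Place the vectors as rows of a 3×3 matrix; dependence ⇔ determinant zero.
The determinant works out to 29*t - 87.
Solving 29*t - 87 = 0 yields t = 3.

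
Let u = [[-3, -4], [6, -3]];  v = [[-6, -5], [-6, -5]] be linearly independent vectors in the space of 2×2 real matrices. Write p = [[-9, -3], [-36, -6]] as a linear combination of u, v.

Take coordinate vectors relative to {E₁₁, E₁₂, E₂₁, E₂₂}.
Since u, v are independent, the coefficients expressing p are uniquely determined by a linear system.
Back-substitution yields (c₁, c₂) = (-3, 3).

p = -3u + 3v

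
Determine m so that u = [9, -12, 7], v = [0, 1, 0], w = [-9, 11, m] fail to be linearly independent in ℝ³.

The set is linearly dependent precisely when det[u; v; w] = 0.
The determinant works out to 9*m + 63.
Setting this to zero gives m = -7.

m = -7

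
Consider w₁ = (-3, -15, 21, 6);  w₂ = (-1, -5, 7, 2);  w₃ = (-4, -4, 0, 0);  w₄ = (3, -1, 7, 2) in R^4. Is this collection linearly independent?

linearly dependent

Place the vectors as rows of a 4×4 matrix and reduce to echelon form.
The reduction yields 2 nonzero rows, so the rank is 2.
Since rank 2 < 4, the set is linearly dependent.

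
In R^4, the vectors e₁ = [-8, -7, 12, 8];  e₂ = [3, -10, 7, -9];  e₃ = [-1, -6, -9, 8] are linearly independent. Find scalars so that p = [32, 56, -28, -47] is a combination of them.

Since e₁, e₂, e₃ are independent, the coefficients expressing p are uniquely determined by a linear system.
Back-substitution yields (c₁, c₂, c₃) = (-4, -1, -3).

p = -4e₁ - e₂ - 3e₃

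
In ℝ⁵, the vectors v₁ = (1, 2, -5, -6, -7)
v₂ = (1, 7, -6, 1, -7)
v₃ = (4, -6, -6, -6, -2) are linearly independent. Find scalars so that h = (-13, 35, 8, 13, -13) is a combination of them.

Write h = c₁v₁ + … + c₃v₃ and equate components.
Back-substitution yields (c₁, c₂, c₃) = (2, 1, -4).

h = 2v₁ + v₂ - 4v₃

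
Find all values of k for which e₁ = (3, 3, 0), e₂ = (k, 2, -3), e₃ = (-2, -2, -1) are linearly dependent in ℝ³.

k = 2

The vectors are dependent exactly when the determinant of the matrix with rows e₁, e₂, e₃ vanishes.
The determinant works out to 3*k - 6.
Solving 3*k - 6 = 0 yields k = 2.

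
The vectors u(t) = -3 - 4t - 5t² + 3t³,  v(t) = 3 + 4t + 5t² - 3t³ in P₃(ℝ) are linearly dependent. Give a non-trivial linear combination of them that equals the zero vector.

Write each element as a vector in ℝ⁴ using {1, t, …, t³}.
Write the vectors as columns of a matrix and find a nonzero vector in its null space.
A generator of the null space is (1, 1).

u + v = 0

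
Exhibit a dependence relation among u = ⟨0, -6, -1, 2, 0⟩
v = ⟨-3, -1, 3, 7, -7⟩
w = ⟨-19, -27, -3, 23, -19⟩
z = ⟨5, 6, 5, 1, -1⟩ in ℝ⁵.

2u + 3v - w - 2z = 0

Set up α₁u + … + α₄z = 0 and solve the homogeneous system.
A generator of the null space is (2, 3, -1, -2).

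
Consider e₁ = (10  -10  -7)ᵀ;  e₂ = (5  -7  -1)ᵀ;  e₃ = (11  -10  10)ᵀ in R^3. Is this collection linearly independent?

Form the 3×3 matrix with these as columns; its determinant is -379.
A nonzero determinant means the columns are linearly independent.

linearly independent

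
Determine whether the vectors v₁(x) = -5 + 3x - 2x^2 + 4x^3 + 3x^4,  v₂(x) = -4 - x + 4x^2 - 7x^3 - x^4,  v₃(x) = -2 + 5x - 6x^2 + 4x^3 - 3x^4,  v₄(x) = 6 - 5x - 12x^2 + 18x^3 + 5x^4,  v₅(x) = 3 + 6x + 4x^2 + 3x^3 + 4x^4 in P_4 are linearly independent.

linearly dependent

Write each element as a coordinate vector in ℝ⁵ using {1, x, …, x^4}.
Form the 5×5 matrix with these as columns; its determinant is 0.
A zero determinant means the columns are linearly dependent.
Indeed v₁ - 3v₂ - v₃ - v₄ - v₅ = 0.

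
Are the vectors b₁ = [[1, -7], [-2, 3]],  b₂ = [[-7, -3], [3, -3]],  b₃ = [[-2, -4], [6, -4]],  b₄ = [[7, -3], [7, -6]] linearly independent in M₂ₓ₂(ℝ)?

linearly independent

Take coordinates with respect to the standard basis {E₁₁, E₁₂, E₂₁, E₂₂}.
The matrix [b₁|b₂|b₃|b₄] has determinant 866.
A nonzero determinant means the columns are linearly independent.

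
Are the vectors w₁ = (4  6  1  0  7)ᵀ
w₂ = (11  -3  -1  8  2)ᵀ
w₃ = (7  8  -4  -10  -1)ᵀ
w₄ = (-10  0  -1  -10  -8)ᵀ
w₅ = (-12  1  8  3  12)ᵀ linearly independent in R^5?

linearly independent

Form the 5×5 matrix with these as columns; its determinant is -1947.
A nonzero determinant means the columns are linearly independent.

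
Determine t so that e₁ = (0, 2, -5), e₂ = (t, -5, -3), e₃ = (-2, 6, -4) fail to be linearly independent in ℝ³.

t = 31/11

The vectors are dependent exactly when the determinant of the matrix with rows e₁, e₂, e₃ vanishes.
Cofactor expansion gives det = 62 - 22*t.
This vanishes exactly when t = 31/11.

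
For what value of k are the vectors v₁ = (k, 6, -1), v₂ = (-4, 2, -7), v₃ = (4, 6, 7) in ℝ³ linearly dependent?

The vectors are dependent exactly when the determinant of the matrix with rows v₁, v₂, v₃ vanishes.
The determinant works out to 56*k + 32.
Solving 56*k + 32 = 0 yields k = -4/7.

k = -4/7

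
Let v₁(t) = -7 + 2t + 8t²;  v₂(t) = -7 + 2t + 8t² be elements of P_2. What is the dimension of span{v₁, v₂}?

1

Pass to coordinate vectors with respect to the basis {1, t, t²}.
Put the 3×2 matrix [v₁|v₂] into echelon form.
Exactly 1 pivot survives; hence the rank is 1.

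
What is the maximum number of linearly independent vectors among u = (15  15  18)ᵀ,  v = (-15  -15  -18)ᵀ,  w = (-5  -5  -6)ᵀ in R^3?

1

Apply Gaussian elimination to the matrix whose rows are u, v, w.
The echelon form has 1 nonzero row, so the rank is 1.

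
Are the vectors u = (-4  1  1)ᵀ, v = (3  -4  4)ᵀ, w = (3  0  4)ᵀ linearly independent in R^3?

linearly independent

Place the vectors as rows of a 3×3 matrix and reduce to echelon form.
The reduction yields 3 nonzero rows, so the rank is 3.
Since rank = 3 (the number of vectors), the set is linearly independent.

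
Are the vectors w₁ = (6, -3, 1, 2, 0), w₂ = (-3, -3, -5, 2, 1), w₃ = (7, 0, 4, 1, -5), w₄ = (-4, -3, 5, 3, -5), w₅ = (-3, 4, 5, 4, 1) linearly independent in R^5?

linearly independent

The matrix [w₁|w₂|w₃|w₄|w₅] has determinant 9469.
A nonzero determinant means the columns are linearly independent.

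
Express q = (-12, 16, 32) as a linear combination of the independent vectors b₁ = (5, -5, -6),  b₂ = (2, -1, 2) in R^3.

Solve the system with b₁, b₂ as columns and q as the right-hand side.
Back-substitution yields (α₁, α₂) = (-4, 4).

q = -4b₁ + 4b₂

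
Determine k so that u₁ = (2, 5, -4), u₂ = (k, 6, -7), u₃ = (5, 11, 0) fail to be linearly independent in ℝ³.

The vectors are dependent exactly when the determinant of the matrix with rows u₁, u₂, u₃ vanishes.
Cofactor expansion gives det = 99 - 44*k.
Setting this to zero gives k = 9/4.

k = 9/4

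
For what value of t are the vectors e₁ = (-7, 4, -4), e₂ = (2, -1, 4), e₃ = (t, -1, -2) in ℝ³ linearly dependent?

The vectors are dependent exactly when the determinant of the matrix with rows e₁, e₂, e₃ vanishes.
The determinant works out to 12*t - 18.
This vanishes exactly when t = 3/2.

t = 3/2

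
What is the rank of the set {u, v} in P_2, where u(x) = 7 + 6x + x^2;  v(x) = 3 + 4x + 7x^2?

Represent each element by its coordinate vector in ℝ³.
Apply Gaussian elimination to the matrix whose rows are u, v.
The echelon form has 2 nonzero rows, so the rank is 2.

rank 2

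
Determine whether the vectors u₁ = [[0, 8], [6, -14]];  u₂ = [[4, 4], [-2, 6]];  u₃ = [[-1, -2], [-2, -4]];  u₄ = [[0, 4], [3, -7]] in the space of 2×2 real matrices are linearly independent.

linearly dependent

Take coordinates with respect to the standard basis {E₁₁, E₁₂, E₂₁, E₂₂}.
One vector is a scalar multiple of another, so the set is dependent.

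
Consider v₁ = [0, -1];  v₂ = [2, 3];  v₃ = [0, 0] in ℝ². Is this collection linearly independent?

linearly dependent

There are 3 vectors in a 2-dimensional space, so they cannot be linearly independent.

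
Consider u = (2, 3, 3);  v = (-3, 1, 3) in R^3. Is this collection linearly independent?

linearly independent

Row-reduce the matrix whose columns are u, v.
The reduction yields 2 nonzero rows, so the rank is 2.
Since rank = 2 (the number of vectors), the set is linearly independent.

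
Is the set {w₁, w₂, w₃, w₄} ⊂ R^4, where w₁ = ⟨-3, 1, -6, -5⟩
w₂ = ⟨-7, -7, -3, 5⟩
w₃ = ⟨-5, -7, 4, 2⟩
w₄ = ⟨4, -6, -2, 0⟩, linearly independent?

Form the 4×4 matrix with these as columns; its determinant is -3822.
A nonzero determinant means the columns are linearly independent.

linearly independent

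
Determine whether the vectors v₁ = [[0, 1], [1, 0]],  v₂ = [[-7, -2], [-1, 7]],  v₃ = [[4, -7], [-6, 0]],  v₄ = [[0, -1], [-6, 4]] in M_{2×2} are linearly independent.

linearly independent

Write each element as a coordinate vector in ℝ⁴ using {E₁₁, E₁₂, E₂₁, E₂₂}.
Place the vectors as rows of a 4×4 matrix and reduce to echelon form.
The reduction yields 4 nonzero rows, so the rank is 4.
Since rank = 4 (the number of vectors), the set is linearly independent.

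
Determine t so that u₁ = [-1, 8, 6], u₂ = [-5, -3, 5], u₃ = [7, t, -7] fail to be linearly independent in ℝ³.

t = 21/5

Place the vectors as rows of a 3×3 matrix; dependence ⇔ determinant zero.
The determinant works out to 105 - 25*t.
This vanishes exactly when t = 21/5.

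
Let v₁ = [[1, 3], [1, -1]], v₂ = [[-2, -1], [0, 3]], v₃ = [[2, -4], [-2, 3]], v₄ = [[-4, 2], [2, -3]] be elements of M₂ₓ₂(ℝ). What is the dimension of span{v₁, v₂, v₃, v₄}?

4

Use coordinates relative to {E₁₁, E₁₂, E₂₁, E₂₂}.
Apply Gaussian elimination to the matrix whose rows are v₁, v₂, v₃, v₄.
The echelon form has 4 nonzero rows, so the rank is 4.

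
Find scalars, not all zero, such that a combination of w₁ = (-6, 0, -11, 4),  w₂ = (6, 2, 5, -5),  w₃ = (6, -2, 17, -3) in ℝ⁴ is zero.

2w₁ + w₂ + w₃ = 0

Solve the homogeneous system with w₁, w₂, w₃ as columns by row-reducing the coefficient matrix.
A generator of the null space is (2, 1, 1).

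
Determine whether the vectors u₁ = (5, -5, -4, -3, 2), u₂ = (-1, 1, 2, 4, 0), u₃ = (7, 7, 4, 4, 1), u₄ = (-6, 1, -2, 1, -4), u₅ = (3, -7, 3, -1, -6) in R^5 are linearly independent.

Row-reduce the matrix whose columns are u₁, u₂, u₃, u₄, u₅.
The reduction yields 5 nonzero rows, so the rank is 5.
Since rank = 5 (the number of vectors), the set is linearly independent.

linearly independent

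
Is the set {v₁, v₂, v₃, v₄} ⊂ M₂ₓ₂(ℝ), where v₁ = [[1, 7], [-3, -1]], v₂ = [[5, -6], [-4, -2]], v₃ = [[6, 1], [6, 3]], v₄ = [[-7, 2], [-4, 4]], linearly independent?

linearly independent

Take coordinates with respect to the standard basis {E₁₁, E₁₂, E₂₁, E₂₂}.
Row-reduce the matrix whose columns are v₁, v₂, v₃, v₄.
The reduction yields 4 nonzero rows, so the rank is 4.
Since rank = 4 (the number of vectors), the set is linearly independent.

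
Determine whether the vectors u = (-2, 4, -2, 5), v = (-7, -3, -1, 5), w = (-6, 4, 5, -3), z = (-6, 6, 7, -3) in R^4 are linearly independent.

linearly independent

Place the vectors as rows of a 4×4 matrix and reduce to echelon form.
The reduction yields 4 nonzero rows, so the rank is 4.
Since rank = 4 (the number of vectors), the set is linearly independent.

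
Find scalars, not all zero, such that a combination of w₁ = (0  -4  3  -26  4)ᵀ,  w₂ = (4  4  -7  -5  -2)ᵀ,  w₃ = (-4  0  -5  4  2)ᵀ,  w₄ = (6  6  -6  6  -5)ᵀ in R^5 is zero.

Row-reduce the matrix with w₁, w₂, w₃, w₄ as columns; the null space gives the coefficients.
One solution (up to scaling) is (1, -2, 1, 2).

w₁ - 2w₂ + w₃ + 2w₄ = 0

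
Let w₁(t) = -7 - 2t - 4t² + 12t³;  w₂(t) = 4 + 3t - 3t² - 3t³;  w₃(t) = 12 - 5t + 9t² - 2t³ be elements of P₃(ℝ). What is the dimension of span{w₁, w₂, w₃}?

Represent each element by its coordinate vector in ℝ⁴.
Form the matrix with w₁, w₂, w₃ as columns and reduce.
The echelon form has 3 nonzero rows, so the rank is 3.

3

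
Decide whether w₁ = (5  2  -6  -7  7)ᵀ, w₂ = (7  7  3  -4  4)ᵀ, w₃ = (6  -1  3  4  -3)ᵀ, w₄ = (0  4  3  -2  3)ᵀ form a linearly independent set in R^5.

Row-reduce the matrix whose columns are w₁, w₂, w₃, w₄.
The reduction yields 4 nonzero rows, so the rank is 4.
Since rank = 4 (the number of vectors), the set is linearly independent.

linearly independent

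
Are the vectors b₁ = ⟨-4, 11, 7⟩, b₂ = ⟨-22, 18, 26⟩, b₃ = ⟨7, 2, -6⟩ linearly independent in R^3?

Row-reduce the matrix whose columns are b₁, b₂, b₃.
The reduction yields 2 nonzero rows, so the rank is 2.
Since rank 2 < 3, the set is linearly dependent.
Indeed 2b₁ - b₂ - 2b₃ = 0.

linearly dependent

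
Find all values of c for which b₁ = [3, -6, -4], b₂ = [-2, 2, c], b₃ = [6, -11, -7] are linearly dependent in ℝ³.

c = 2/3

The set is linearly dependent precisely when det[b₁; b₂; b₃] = 0.
Expanding, det = 2 - 3*c.
This vanishes exactly when c = 2/3.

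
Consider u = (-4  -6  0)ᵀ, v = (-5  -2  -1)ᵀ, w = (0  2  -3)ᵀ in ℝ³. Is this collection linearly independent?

linearly independent

Form the 3×3 matrix with these as columns; its determinant is 58.
A nonzero determinant means the columns are linearly independent.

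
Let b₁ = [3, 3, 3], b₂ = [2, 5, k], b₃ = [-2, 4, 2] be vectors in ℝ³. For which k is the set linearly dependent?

k = 4

Dependence holds iff the 3×3 matrix [b₁ b₂ b₃] is singular.
Cofactor expansion gives det = 72 - 18*k.
Solving 72 - 18*k = 0 yields k = 4.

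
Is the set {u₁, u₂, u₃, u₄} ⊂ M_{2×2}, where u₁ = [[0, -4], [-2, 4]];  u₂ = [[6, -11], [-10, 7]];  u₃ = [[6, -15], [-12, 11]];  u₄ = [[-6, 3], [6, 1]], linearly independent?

Write each element as a coordinate vector in ℝ⁴ using {E₁₁, E₁₂, E₂₁, E₂₂}.
Place the vectors as rows of a 4×4 matrix and reduce to echelon form.
The reduction yields 2 nonzero rows, so the rank is 2.
Since rank 2 < 4, the set is linearly dependent.
Indeed u₁ + u₂ - u₃ = 0.

linearly dependent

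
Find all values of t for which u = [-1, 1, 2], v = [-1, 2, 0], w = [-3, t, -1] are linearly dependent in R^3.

t = 13/2

The set is linearly dependent precisely when det[u; v; w] = 0.
Cofactor expansion gives det = 13 - 2*t.
Setting this to zero gives t = 13/2.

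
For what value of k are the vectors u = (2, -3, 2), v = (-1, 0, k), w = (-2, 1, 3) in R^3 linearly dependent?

k = 11/4

The set is linearly dependent precisely when det[u; v; w] = 0.
Expanding, det = 4*k - 11.
This vanishes exactly when k = 11/4.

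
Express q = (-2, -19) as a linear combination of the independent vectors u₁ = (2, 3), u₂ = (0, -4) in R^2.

Write q = c₁u₁ + c₂u₂ and equate components.
Row-reducing the augmented matrix gives the unique coefficients (c₁, c₂) = (-1, 4).

q = -u₁ + 4u₂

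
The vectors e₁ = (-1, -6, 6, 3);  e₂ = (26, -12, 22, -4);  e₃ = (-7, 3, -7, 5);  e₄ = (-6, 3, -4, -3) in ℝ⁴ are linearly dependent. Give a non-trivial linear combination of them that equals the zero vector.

e₂ + 2e₃ + 2e₄ = 0

Write the vectors as columns of a matrix and find a nonzero vector in its null space.
The free variable yields coefficients (0, 1, 2, 2) (any nonzero multiple also works).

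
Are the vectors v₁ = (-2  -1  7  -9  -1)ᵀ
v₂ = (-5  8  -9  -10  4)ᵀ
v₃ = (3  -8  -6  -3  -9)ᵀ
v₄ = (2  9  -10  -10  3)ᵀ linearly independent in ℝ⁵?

Place the vectors as rows of a 4×5 matrix and reduce to echelon form.
The reduction yields 4 nonzero rows, so the rank is 4.
Since rank = 4 (the number of vectors), the set is linearly independent.

linearly independent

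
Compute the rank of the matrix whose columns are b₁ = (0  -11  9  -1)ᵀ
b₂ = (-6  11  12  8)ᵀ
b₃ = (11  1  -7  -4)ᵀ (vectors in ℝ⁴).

3

Form the matrix with b₁, b₂, b₃ as columns and reduce.
There are 3 pivot columns, so rank = 3.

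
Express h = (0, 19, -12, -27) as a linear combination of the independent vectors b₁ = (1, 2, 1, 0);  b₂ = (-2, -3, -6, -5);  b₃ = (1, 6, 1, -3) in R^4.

Write h = α₁b₁ + … + α₃b₃ and equate components.
Row-reducing the augmented matrix gives the unique coefficients (α₁, α₂, α₃) = (2, 3, 4).

h = 2b₁ + 3b₂ + 4b₃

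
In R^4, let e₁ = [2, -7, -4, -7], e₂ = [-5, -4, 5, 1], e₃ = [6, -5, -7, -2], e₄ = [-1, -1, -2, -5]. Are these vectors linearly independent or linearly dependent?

linearly independent

Row-reduce the matrix whose columns are e₁, e₂, e₃, e₄.
The reduction yields 4 nonzero rows, so the rank is 4.
Since rank = 4 (the number of vectors), the set is linearly independent.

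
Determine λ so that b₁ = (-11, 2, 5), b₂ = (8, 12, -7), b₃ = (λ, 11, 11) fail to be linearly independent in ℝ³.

λ = -55/2

Place the vectors as rows of a 3×3 matrix; dependence ⇔ determinant zero.
The determinant works out to -74*λ - 2035.
Solving -74*λ - 2035 = 0 yields λ = -55/2.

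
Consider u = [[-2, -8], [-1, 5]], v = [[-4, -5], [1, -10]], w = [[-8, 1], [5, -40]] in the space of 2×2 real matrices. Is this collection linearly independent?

linearly dependent

Take coordinates with respect to the standard basis {E₁₁, E₁₂, E₂₁, E₂₂}.
Row-reduce the matrix whose columns are u, v, w.
The reduction yields 2 nonzero rows, so the rank is 2.
Since rank 2 < 3, the set is linearly dependent.
Indeed 2u - 3v + w = 0.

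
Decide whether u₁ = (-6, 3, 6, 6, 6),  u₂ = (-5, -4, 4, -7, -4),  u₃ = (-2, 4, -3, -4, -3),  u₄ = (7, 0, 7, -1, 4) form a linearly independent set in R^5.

linearly independent

Row-reduce the matrix whose columns are u₁, u₂, u₃, u₄.
The reduction yields 4 nonzero rows, so the rank is 4.
Since rank = 4 (the number of vectors), the set is linearly independent.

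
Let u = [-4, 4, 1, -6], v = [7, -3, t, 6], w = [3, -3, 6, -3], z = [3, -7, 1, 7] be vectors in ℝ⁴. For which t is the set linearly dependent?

The set is linearly dependent precisely when det[u; v; w; z] = 0.
Cofactor expansion gives det = -120*t - 204.
Solving -120*t - 204 = 0 yields t = -17/10.

t = -17/10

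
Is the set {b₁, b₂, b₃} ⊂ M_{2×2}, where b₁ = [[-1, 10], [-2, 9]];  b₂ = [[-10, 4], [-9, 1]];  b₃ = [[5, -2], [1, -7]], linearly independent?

linearly independent

Take coordinates with respect to the standard basis {E₁₁, E₁₂, E₂₁, E₂₂}.
Row-reduce the matrix whose columns are b₁, b₂, b₃.
The reduction yields 3 nonzero rows, so the rank is 3.
Since rank = 3 (the number of vectors), the set is linearly independent.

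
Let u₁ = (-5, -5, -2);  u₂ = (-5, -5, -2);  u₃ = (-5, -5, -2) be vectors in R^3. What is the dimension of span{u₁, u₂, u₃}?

Apply Gaussian elimination to the matrix whose rows are u₁, u₂, u₃.
Reduction leaves 1 leading entry, giving rank 1.

1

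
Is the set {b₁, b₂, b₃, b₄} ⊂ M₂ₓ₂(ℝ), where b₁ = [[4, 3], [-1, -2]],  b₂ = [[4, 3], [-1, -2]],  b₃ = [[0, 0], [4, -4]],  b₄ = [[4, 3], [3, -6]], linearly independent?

linearly dependent

Take coordinates with respect to the standard basis {E₁₁, E₁₂, E₂₁, E₂₂}.
The matrix [b₁|b₂|b₃|b₄] has determinant 0.
A zero determinant means the columns are linearly dependent.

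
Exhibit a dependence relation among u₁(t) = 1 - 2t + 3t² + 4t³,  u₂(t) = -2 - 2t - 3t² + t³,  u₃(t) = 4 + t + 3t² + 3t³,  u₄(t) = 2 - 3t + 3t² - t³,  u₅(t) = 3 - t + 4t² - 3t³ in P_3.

u₁ + 2u₂ - 3u₄ + 3u₅ = 0

Write each element as a vector in ℝ⁴ using {1, t, …, t³}.
Set up α₁u₁ + … + α₅u₅ = 0 and solve the homogeneous system.
A generator of the null space is (1, 2, 0, -3, 3).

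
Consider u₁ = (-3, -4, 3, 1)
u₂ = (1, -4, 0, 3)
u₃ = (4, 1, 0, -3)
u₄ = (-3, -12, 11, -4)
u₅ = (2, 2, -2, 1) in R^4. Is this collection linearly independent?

linearly dependent

There are 5 vectors in a 4-dimensional space, so they cannot be linearly independent.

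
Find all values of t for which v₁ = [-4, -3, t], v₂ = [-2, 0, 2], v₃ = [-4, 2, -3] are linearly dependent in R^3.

t = 29/2

The set is linearly dependent precisely when det[v₁; v₂; v₃] = 0.
Expanding, det = 58 - 4*t.
Setting this to zero gives t = 29/2.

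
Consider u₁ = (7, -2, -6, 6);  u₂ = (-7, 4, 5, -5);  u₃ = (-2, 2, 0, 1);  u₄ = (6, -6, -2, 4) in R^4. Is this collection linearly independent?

The matrix [u₁|u₂|u₃|u₄] has determinant -42.
A nonzero determinant means the columns are linearly independent.

linearly independent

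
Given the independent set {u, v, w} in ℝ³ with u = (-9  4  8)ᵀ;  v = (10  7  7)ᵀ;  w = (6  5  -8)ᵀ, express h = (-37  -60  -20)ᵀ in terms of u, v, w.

Write h = c₁u + … + c₃w and equate components.
Row-reducing the augmented matrix gives the unique coefficients (c₁, c₂, c₃) = (-3, -4, -4).

h = -3u - 4v - 4w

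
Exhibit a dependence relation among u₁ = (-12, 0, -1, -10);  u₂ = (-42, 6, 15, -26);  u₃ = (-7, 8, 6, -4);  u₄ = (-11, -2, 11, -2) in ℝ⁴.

Row-reduce the matrix with u₁, u₂, u₃, u₄ as columns; the null space gives the coefficients.
The free variable yields coefficients (2, -1, 1, 1) (any nonzero multiple also works).

2u₁ - u₂ + u₃ + u₄ = 0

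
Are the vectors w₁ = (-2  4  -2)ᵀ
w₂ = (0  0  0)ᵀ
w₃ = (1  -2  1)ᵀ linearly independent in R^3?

One of the vectors is the zero vector, so the set is linearly dependent.

linearly dependent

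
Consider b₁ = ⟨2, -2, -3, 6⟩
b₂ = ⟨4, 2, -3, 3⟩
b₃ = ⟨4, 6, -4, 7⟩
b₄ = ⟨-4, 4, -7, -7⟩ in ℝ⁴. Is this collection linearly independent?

linearly independent

Place the vectors as rows of a 4×4 matrix and reduce to echelon form.
The reduction yields 4 nonzero rows, so the rank is 4.
Since rank = 4 (the number of vectors), the set is linearly independent.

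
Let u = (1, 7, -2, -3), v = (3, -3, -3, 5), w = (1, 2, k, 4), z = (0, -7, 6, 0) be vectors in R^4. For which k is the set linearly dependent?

k = -13/2

The set is linearly dependent precisely when det[u; v; w; z] = 0.
The determinant works out to 98*k + 637.
Setting this to zero gives k = -13/2.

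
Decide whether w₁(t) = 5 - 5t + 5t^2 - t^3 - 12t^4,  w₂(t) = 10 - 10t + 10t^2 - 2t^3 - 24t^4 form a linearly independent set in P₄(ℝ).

linearly dependent

Write each element as a coordinate vector in ℝ⁵ using {1, t, …, t^4}.
Row-reduce the matrix whose columns are w₁, w₂.
The reduction yields 1 nonzero row, so the rank is 1.
Since rank 1 < 2, the set is linearly dependent.
Indeed 2w₁ - w₂ = 0.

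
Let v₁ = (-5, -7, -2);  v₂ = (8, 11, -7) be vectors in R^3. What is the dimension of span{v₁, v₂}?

Row-reduce the 2×3 matrix with these as rows.
There are 2 pivot columns, so rank = 2.

2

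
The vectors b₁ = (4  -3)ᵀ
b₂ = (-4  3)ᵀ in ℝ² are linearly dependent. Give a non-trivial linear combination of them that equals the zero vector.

Write the vectors as columns of a matrix and find a nonzero vector in its null space.
A generator of the null space is (1, 1).

b₁ + b₂ = 0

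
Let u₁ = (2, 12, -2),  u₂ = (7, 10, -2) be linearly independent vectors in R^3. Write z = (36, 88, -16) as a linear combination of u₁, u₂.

Since u₁, u₂ are independent, the coefficients expressing z are uniquely determined by a linear system.
The system has the unique solution (c₁, c₂) = (4, 4).

z = 4u₁ + 4u₂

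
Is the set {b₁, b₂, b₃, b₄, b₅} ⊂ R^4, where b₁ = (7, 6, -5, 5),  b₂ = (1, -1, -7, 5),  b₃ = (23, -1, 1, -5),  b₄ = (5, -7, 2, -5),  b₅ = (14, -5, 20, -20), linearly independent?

There are 5 vectors in a 4-dimensional space, so they cannot be linearly independent.

linearly dependent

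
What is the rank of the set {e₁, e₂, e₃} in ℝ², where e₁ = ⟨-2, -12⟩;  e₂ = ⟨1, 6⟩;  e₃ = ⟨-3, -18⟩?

1

Put the 2×3 matrix [e₁|e₂|e₃] into echelon form.
The echelon form has 1 nonzero row, so the rank is 1.
(With 3 elements in a 2-dimensional space the rank is at most 2.)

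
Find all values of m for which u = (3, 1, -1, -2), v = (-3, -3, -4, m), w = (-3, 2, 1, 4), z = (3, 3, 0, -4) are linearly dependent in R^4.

m = 52/3

The vectors are dependent exactly when the determinant of the matrix with rows u, v, w, z vanishes.
Cofactor expansion gives det = 9*m - 156.
Setting this to zero gives m = 52/3.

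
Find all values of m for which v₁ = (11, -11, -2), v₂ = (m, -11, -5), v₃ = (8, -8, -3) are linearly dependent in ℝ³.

Dependence holds iff the 3×3 matrix [v₁ v₂ v₃] is singular.
Cofactor expansion gives det = 187 - 17*m.
Solving 187 - 17*m = 0 yields m = 11.

m = 11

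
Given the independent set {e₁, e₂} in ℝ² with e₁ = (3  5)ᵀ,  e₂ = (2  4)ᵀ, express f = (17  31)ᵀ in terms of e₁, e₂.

f = 3e₁ + 4e₂

Write f = c₁e₁ + c₂e₂ and equate components.
Row-reducing the augmented matrix gives the unique coefficients (c₁, c₂) = (3, 4).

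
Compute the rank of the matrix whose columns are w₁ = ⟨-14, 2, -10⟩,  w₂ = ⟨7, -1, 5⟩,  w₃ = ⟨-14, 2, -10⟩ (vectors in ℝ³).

1

Put the 3×3 matrix [w₁|w₂|w₃] into echelon form.
Reduction leaves 1 leading entry, giving rank 1.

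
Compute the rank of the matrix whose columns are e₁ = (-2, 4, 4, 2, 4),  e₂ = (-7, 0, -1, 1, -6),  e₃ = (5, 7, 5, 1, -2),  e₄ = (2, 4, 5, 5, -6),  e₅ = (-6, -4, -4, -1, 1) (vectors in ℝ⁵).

Put the 5×5 matrix [e₁|e₂|e₃|e₄|e₅] into echelon form.
There are 5 pivot columns, so rank = 5.

5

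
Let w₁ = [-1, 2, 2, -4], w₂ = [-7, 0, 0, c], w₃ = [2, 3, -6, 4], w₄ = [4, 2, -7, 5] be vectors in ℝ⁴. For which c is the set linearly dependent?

c = 14/3

The set is linearly dependent precisely when det[w₁; w₂; w₃; w₄] = 0.
Expanding, det = 126 - 27*c.
Setting this to zero gives c = 14/3.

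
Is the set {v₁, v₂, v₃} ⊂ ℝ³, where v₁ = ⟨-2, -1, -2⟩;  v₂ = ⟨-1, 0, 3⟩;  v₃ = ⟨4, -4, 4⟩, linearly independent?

Place the vectors as rows of a 3×3 matrix and reduce to echelon form.
The reduction yields 3 nonzero rows, so the rank is 3.
Since rank = 3 (the number of vectors), the set is linearly independent.

linearly independent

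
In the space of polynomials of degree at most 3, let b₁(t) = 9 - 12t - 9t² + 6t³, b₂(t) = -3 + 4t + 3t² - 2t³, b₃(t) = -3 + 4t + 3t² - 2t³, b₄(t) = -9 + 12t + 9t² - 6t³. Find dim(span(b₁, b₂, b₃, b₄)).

Use coordinates relative to {1, t, …, t³}.
Row-reduce the 4×4 matrix with these as rows.
There is 1 pivot column, so rank = 1.

dim = 1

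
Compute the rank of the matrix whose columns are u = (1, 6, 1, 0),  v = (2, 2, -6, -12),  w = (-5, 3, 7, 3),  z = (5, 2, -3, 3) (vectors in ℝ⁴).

rank 3

Row-reduce the 4×4 matrix with these as rows.
Exactly 3 pivots survive; hence the rank is 3.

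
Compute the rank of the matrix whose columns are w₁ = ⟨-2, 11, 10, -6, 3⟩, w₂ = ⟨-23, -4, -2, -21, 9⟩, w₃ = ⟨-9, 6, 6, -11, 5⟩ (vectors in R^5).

Apply Gaussian elimination to the matrix whose rows are w₁, w₂, w₃.
There are 2 pivot columns, so rank = 2.

rank 2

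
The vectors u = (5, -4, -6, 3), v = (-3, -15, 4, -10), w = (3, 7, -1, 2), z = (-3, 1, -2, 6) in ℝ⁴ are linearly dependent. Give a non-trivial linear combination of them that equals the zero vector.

Set up α₁u + … + α₄z = 0 and solve the homogeneous system.
A generator of the null space is (0, 1, 2, 1).

v + 2w + z = 0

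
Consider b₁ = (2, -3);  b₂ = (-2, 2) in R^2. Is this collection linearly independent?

linearly independent

Row-reduce the matrix whose columns are b₁, b₂.
The reduction yields 2 nonzero rows, so the rank is 2.
Since rank = 2 (the number of vectors), the set is linearly independent.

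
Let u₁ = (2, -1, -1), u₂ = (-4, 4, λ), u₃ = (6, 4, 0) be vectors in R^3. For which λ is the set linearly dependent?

Place the vectors as rows of a 3×3 matrix; dependence ⇔ determinant zero.
Expanding, det = 40 - 14*λ.
Setting this to zero gives λ = 20/7.

λ = 20/7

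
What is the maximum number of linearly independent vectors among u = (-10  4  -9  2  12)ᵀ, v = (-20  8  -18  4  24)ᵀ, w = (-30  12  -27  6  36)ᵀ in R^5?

1

Form the matrix with u, v, w as columns and reduce.
Exactly 1 pivot survives; hence the rank is 1.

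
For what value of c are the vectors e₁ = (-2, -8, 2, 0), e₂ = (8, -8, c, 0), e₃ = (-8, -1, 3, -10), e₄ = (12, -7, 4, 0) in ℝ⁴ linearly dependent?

c = 40/11

Place the vectors as rows of a 4×4 matrix; dependence ⇔ determinant zero.
Expanding, det = 4000 - 1100*c.
Solving 4000 - 1100*c = 0 yields c = 40/11.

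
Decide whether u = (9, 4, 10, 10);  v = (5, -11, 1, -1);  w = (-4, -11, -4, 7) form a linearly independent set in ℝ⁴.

linearly independent

Row-reduce the matrix whose columns are u, v, w.
The reduction yields 3 nonzero rows, so the rank is 3.
Since rank = 3 (the number of vectors), the set is linearly independent.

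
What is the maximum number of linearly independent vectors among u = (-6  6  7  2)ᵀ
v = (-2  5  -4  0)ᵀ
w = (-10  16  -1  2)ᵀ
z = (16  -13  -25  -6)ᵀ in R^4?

2

Apply Gaussian elimination to the matrix whose rows are u, v, w, z.
Exactly 2 pivots survive; hence the rank is 2.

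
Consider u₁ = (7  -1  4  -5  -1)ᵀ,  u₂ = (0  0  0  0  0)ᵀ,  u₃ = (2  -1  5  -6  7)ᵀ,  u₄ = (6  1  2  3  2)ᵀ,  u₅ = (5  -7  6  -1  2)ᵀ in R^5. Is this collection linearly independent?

linearly dependent

One of the vectors is the zero vector, so the set is linearly dependent.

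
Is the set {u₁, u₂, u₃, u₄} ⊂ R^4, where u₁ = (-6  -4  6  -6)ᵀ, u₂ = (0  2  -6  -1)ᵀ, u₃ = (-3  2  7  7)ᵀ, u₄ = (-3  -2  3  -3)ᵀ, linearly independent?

linearly dependent

One vector is a scalar multiple of another, so the set is dependent.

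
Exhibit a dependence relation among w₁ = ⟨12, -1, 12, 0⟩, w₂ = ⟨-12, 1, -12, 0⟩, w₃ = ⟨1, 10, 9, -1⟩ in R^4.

Row-reduce the matrix with w₁, w₂, w₃ as columns; the null space gives the coefficients.
The free variable yields coefficients (1, 1, 0) (any nonzero multiple also works).

w₁ + w₂ = 0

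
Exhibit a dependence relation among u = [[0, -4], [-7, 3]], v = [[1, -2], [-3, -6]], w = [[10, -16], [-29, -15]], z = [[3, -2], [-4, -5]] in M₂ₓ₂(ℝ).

2u + v - w + 3z = 0

Write each element as a vector in ℝ⁴ using {E₁₁, E₁₂, E₂₁, E₂₂}.
Solve the homogeneous system with u, v, w, z as columns by row-reducing the coefficient matrix.
A generator of the null space is (2, 1, -1, 3).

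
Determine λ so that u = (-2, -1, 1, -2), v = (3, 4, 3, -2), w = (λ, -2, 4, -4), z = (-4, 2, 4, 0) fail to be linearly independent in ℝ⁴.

The vectors are dependent exactly when the determinant of the matrix with rows u, v, w, z vanishes.
Cofactor expansion gives det = -32*λ - 248.
This vanishes exactly when λ = -31/4.

λ = -31/4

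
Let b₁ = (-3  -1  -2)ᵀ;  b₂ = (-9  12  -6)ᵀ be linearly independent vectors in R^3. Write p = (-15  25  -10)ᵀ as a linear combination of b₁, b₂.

p = -b₁ + 2b₂

Set up the augmented matrix [b₁ | b₂ | p] and row-reduce.
Back-substitution yields (c₁, c₂) = (-1, 2).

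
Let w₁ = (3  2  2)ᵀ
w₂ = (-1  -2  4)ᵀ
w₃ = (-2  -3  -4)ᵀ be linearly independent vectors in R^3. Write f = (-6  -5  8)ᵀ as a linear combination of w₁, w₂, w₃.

Since w₁, w₂, w₃ are independent, the coefficients expressing f are uniquely determined by a linear system.
The system has the unique solution (α₁, α₂, α₃) = (-2, 2, -1).

f = -2w₁ + 2w₂ - w₃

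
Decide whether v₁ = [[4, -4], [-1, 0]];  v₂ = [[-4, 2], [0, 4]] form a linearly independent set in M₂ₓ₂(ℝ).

linearly independent

Write each element as a coordinate vector in ℝ⁴ using {E₁₁, E₁₂, E₂₁, E₂₂}.
Row-reduce the matrix whose columns are v₁, v₂.
The reduction yields 2 nonzero rows, so the rank is 2.
Since rank = 2 (the number of vectors), the set is linearly independent.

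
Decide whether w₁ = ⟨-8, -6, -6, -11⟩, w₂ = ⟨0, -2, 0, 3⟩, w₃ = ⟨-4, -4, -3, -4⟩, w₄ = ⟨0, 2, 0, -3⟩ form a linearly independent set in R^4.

linearly dependent

Row-reduce the matrix whose columns are w₁, w₂, w₃, w₄.
The reduction yields 2 nonzero rows, so the rank is 2.
Since rank 2 < 4, the set is linearly dependent.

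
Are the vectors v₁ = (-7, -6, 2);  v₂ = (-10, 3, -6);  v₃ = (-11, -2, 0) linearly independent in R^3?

linearly independent

Place the vectors as rows of a 3×3 matrix and reduce to echelon form.
The reduction yields 3 nonzero rows, so the rank is 3.
Since rank = 3 (the number of vectors), the set is linearly independent.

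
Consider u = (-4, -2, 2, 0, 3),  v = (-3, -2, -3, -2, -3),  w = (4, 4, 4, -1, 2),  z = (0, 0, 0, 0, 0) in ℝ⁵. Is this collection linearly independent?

linearly dependent

One of the vectors is the zero vector, so the set is linearly dependent.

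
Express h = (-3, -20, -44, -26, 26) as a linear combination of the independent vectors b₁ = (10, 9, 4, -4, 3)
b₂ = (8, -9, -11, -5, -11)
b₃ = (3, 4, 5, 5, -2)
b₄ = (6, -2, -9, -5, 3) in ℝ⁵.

h = -b₁ - b₂ - 3b₃ + 4b₄

Since b₁, b₂, b₃, b₄ are independent, the coefficients expressing h are uniquely determined by a linear system.
Row-reducing the augmented matrix gives the unique coefficients (c₁, …, c₄) = (-1, -1, -3, 4).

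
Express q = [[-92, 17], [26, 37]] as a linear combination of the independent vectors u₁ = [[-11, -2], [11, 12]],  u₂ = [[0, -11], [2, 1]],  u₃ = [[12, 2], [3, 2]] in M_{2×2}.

q = 4u₁ - 3u₂ - 4u₃

Identify each element with its coordinate vector in ℝ⁴ via {E₁₁, E₁₂, E₂₁, E₂₂}.
Solve the system with u₁, u₂, u₃ as columns and q as the right-hand side.
Back-substitution yields (c₁, c₂, c₃) = (4, -3, -4).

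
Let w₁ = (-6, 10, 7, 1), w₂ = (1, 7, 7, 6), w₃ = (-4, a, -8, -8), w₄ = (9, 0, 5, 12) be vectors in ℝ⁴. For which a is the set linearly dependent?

The vectors are dependent exactly when the determinant of the matrix with rows w₁, w₂, w₃, w₄ vanishes.
The determinant works out to 88*a + 660.
This vanishes exactly when a = -15/2.

a = -15/2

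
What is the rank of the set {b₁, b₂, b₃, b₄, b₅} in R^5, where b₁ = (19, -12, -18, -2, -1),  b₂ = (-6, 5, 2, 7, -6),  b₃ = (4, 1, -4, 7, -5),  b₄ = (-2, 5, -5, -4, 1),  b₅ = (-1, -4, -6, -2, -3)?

Form the matrix with b₁, b₂, b₃, b₄, b₅ as columns and reduce.
There are 4 pivot columns, so rank = 4.

rank 4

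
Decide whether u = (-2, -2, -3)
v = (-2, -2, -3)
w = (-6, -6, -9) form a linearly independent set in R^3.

linearly dependent

Two of the vectors are equal, giving an immediate dependence.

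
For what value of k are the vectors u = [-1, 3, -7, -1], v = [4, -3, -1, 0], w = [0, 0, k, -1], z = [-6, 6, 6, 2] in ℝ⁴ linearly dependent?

The set is linearly dependent precisely when det[u; v; w; z] = 0.
Cofactor expansion gives det = -24*k - 84.
This vanishes exactly when k = -7/2.

k = -7/2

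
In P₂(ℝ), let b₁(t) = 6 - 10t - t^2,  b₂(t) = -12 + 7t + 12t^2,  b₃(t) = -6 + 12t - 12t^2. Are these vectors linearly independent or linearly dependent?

linearly independent

Take coordinates with respect to the standard basis {1, t, t^2}.
Form the 3×3 matrix with these as columns; its determinant is 894.
A nonzero determinant means the columns are linearly independent.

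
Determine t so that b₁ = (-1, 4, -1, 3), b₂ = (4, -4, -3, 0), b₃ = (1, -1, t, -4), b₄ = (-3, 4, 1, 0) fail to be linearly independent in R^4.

Place the vectors as rows of a 4×4 matrix; dependence ⇔ determinant zero.
Expanding, det = 12*t + 41.
This vanishes exactly when t = -41/12.

t = -41/12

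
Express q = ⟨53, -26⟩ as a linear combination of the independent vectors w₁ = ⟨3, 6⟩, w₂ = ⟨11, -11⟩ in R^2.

q = 3w₁ + 4w₂

Write q = c₁w₁ + c₂w₂ and equate components.
Back-substitution yields (c₁, c₂) = (3, 4).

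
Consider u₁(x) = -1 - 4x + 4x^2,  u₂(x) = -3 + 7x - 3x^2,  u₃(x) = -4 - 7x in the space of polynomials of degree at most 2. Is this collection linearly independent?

Write each element as a coordinate vector in ℝ³ using {1, x, x^2}.
Row-reduce the matrix whose columns are u₁, u₂, u₃.
The reduction yields 3 nonzero rows, so the rank is 3.
Since rank = 3 (the number of vectors), the set is linearly independent.

linearly independent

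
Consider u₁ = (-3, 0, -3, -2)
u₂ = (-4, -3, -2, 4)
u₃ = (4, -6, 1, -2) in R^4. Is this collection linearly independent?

linearly independent

Row-reduce the matrix whose columns are u₁, u₂, u₃.
The reduction yields 3 nonzero rows, so the rank is 3.
Since rank = 3 (the number of vectors), the set is linearly independent.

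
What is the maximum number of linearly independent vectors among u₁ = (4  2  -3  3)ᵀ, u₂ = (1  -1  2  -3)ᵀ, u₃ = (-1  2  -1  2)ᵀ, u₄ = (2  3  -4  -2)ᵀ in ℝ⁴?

4

Put the 4×4 matrix [u₁|u₂|u₃|u₄] into echelon form.
Exactly 4 pivots survive; hence the rank is 4.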